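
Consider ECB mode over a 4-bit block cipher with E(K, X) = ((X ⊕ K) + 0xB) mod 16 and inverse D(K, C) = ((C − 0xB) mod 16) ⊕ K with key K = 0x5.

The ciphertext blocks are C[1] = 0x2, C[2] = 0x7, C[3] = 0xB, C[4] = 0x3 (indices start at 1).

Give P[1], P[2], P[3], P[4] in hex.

P[1] = 0x2, P[2] = 0x9, P[3] = 0x5, P[4] = 0xD

ECB decryption: P_i = D(K, C_i).
P[1]: D(K, 0x2) = 0x2.
P[2]: D(K, 0x7) = 0x9.
P[3]: D(K, 0xB) = 0x5.
P[4]: D(K, 0x3) = 0xD.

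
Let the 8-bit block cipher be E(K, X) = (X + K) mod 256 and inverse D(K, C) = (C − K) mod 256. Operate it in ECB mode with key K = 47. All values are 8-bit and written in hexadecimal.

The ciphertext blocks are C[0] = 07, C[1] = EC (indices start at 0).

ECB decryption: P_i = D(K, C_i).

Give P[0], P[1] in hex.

P[0] = C0, P[1] = A5

P[0]: D(K, 07) = C0.
P[1]: D(K, EC) = A5.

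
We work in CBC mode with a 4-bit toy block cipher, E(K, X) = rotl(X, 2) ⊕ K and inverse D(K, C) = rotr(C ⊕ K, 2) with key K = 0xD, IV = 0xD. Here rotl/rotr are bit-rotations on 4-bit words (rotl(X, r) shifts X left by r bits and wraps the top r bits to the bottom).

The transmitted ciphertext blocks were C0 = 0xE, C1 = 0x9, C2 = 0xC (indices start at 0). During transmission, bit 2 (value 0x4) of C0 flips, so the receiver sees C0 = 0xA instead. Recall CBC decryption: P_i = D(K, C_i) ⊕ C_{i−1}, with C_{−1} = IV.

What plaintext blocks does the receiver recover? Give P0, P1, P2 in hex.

P0 = 0x0, P1 = 0xB, P2 = 0xD

Only C0 changed, to 0xA. In CBC, a change in C_i garbles P_i and flips the same bit in P_{i+1}. Decrypting the received ciphertext:
P0: D(K, 0xA) = 0xD; 0xD ⊕ 0xD = 0x0.
P1: D(K, 0x9) = 0x1; 0x1 ⊕ 0xA = 0xB.
P2: D(K, 0xC) = 0x4; 0x4 ⊕ 0x9 = 0xD.
Blocks that differ from the original plaintext: P0, P1.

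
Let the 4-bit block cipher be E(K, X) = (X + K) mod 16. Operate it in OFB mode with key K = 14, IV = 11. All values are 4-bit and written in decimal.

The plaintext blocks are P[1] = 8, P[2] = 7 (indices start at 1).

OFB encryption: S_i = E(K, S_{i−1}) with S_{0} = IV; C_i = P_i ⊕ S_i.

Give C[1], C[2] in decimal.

C[1] = 1, C[2] = 0

C[1]: S = E(K, 11) = 9; 8 ⊕ 9 = 1.
C[2]: S = E(K, 9) = 7; 7 ⊕ 7 = 0.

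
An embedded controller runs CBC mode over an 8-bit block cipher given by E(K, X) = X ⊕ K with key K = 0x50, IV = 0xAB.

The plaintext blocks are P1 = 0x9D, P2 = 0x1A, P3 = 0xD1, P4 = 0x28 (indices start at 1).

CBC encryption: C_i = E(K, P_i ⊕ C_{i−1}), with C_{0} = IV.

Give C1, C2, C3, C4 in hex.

C1: P1 ⊕ 0xAB = 0x36; E(K, 0x36) = 0x66.
C2: P2 ⊕ 0x66 = 0x7C; E(K, 0x7C) = 0x2C.
C3: P3 ⊕ 0x2C = 0xFD; E(K, 0xFD) = 0xAD.
C4: P4 ⊕ 0xAD = 0x85; E(K, 0x85) = 0xD5.

C1 = 0x66, C2 = 0x2C, C3 = 0xAD, C4 = 0xD5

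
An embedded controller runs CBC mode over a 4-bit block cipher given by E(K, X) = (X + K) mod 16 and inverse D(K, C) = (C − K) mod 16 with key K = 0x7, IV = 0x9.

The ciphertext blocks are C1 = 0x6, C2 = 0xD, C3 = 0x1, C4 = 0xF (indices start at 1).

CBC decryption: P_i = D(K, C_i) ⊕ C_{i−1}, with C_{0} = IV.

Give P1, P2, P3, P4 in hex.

P1: D(K, 0x6) = 0xF; 0xF ⊕ 0x9 = 0x6.
P2: D(K, 0xD) = 0x6; 0x6 ⊕ 0x6 = 0x0.
P3: D(K, 0x1) = 0xA; 0xA ⊕ 0xD = 0x7.
P4: D(K, 0xF) = 0x8; 0x8 ⊕ 0x1 = 0x9.

P1 = 0x6, P2 = 0x0, P3 = 0x7, P4 = 0x9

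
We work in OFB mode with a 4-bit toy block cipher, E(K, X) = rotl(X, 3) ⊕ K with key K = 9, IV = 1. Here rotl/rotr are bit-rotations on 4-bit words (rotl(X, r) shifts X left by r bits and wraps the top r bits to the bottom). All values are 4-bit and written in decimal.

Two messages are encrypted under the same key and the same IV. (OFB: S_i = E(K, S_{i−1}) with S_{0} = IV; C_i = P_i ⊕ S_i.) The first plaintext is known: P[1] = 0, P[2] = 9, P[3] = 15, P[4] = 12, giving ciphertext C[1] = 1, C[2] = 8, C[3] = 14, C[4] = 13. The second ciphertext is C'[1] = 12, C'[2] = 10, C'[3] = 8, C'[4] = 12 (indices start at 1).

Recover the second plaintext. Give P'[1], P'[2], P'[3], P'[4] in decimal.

In OFB with a reused IV, both messages share the same keystream S_i, so C_i ⊕ C'_i = P_i ⊕ P'_i and thus P'_i = P_i ⊕ C_i ⊕ C'_i.
P'[1]: 0 ⊕ 1 ⊕ 12 = 13.
P'[2]: 9 ⊕ 8 ⊕ 10 = 11.
P'[3]: 15 ⊕ 14 ⊕ 8 = 9.
P'[4]: 12 ⊕ 13 ⊕ 12 = 13.

P'[1] = 13, P'[2] = 11, P'[3] = 9, P'[4] = 13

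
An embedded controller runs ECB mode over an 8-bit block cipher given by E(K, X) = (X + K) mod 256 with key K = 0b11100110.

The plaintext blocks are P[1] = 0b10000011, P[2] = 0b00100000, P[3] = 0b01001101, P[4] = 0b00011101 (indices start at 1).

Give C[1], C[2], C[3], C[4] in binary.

C[1] = 0b01101001, C[2] = 0b00000110, C[3] = 0b00110011, C[4] = 0b00000011

ECB encryption: C_i = E(K, P_i).
C[1]: E(K, 0b10000011) = 0b01101001.
C[2]: E(K, 0b00100000) = 0b00000110.
C[3]: E(K, 0b01001101) = 0b00110011.
C[4]: E(K, 0b00011101) = 0b00000011.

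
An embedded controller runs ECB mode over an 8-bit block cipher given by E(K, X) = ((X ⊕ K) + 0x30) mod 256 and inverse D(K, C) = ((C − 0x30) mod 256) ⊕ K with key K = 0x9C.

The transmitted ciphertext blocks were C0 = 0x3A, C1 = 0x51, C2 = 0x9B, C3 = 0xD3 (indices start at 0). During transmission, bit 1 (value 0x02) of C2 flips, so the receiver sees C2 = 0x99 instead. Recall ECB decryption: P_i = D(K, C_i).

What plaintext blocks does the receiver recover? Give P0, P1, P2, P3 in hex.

P0 = 0x96, P1 = 0xBD, P2 = 0xF5, P3 = 0x3F

Only C2 changed, to 0x99. In ECB, a change in C_i affects only P_i. Decrypting the received ciphertext:
P0: D(K, 0x3A) = 0x96.
P1: D(K, 0x51) = 0xBD.
P2: D(K, 0x99) = 0xF5.
P3: D(K, 0xD3) = 0x3F.
Blocks that differ from the original plaintext: P2.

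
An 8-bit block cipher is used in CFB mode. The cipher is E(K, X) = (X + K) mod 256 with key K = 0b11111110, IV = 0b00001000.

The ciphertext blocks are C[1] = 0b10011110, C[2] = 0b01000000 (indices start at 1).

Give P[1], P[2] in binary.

CFB decryption: P_i = C_i ⊕ E(K, C_{i−1}), with C_{0} = IV.
P[1]: E(K, 0b00001000) = 0b00000110; 0b10011110 ⊕ 0b00000110 = 0b10011000.
P[2]: E(K, 0b10011110) = 0b10011100; 0b01000000 ⊕ 0b10011100 = 0b11011100.

P[1] = 0b10011000, P[2] = 0b11011100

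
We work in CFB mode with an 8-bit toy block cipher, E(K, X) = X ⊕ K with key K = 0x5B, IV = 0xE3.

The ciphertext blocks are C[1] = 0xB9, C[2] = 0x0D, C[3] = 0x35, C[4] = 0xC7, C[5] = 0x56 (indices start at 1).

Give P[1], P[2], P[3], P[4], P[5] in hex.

P[1] = 0x01, P[2] = 0xEF, P[3] = 0x63, P[4] = 0xA9, P[5] = 0xCA

CFB decryption: P_i = C_i ⊕ E(K, C_{i−1}), with C_{0} = IV.
P[1]: E(K, 0xE3) = 0xB8; 0xB9 ⊕ 0xB8 = 0x01.
P[2]: E(K, 0xB9) = 0xE2; 0x0D ⊕ 0xE2 = 0xEF.
P[3]: E(K, 0x0D) = 0x56; 0x35 ⊕ 0x56 = 0x63.
P[4]: E(K, 0x35) = 0x6E; 0xC7 ⊕ 0x6E = 0xA9.
P[5]: E(K, 0xC7) = 0x9C; 0x56 ⊕ 0x9C = 0xCA.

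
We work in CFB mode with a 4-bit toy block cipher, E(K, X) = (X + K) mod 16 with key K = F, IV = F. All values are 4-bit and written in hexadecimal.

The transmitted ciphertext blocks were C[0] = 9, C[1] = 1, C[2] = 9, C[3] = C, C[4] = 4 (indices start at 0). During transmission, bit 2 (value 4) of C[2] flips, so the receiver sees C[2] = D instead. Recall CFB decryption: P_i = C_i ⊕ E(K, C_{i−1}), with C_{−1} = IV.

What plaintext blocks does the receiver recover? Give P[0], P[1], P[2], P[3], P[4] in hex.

P[0] = 7, P[1] = 9, P[2] = D, P[3] = 0, P[4] = F

Only C[2] changed, to D. In CFB, a change in C_i flips the same bit in P_i and garbles P_{i+1}. Decrypting the received ciphertext:
P[0]: E(K, F) = E; 9 ⊕ E = 7.
P[1]: E(K, 9) = 8; 1 ⊕ 8 = 9.
P[2]: E(K, 1) = 0; D ⊕ 0 = D.
P[3]: E(K, D) = C; C ⊕ C = 0.
P[4]: E(K, C) = B; 4 ⊕ B = F.
Blocks that differ from the original plaintext: P[2], P[3].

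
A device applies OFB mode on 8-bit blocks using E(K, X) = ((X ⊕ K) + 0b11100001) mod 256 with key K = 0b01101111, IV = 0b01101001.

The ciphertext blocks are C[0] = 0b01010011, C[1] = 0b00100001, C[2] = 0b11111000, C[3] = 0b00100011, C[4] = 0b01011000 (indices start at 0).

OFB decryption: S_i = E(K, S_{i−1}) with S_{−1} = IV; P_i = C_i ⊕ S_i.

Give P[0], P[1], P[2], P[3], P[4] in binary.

P[0]: S = E(K, 0b01101001) = 0b11100111; 0b01010011 ⊕ 0b11100111 = 0b10110100.
P[1]: S = E(K, 0b11100111) = 0b01101001; 0b00100001 ⊕ 0b01101001 = 0b01001000.
P[2]: S = E(K, 0b01101001) = 0b11100111; 0b11111000 ⊕ 0b11100111 = 0b00011111.
P[3]: S = E(K, 0b11100111) = 0b01101001; 0b00100011 ⊕ 0b01101001 = 0b01001010.
P[4]: S = E(K, 0b01101001) = 0b11100111; 0b01011000 ⊕ 0b11100111 = 0b10111111.

P[0] = 0b10110100, P[1] = 0b01001000, P[2] = 0b00011111, P[3] = 0b01001010, P[4] = 0b10111111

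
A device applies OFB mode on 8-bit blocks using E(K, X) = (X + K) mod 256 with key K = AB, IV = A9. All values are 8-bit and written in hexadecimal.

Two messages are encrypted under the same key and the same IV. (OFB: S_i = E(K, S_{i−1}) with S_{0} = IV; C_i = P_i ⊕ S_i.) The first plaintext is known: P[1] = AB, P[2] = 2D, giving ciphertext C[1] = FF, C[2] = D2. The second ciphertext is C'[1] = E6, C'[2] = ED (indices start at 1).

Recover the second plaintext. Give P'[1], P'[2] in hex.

P'[1] = B2, P'[2] = 12

In OFB with a reused IV, both messages share the same keystream S_i, so C_i ⊕ C'_i = P_i ⊕ P'_i and thus P'_i = P_i ⊕ C_i ⊕ C'_i.
P'[1]: AB ⊕ FF ⊕ E6 = B2.
P'[2]: 2D ⊕ D2 ⊕ ED = 12.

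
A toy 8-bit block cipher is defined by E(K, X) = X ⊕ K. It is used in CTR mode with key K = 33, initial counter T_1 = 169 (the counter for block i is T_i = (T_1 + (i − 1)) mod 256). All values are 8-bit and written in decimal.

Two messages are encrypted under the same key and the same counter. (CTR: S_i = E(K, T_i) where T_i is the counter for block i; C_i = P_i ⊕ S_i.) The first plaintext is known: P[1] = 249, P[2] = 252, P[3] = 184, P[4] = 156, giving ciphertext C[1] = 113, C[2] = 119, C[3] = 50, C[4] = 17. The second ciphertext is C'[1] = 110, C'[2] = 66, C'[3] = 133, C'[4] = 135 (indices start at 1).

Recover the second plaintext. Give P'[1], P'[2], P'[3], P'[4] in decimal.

P'[1] = 230, P'[2] = 201, P'[3] = 15, P'[4] = 10

In CTR with a reused counter, both messages share the same keystream S_i, so C_i ⊕ C'_i = P_i ⊕ P'_i and thus P'_i = P_i ⊕ C_i ⊕ C'_i.
P'[1]: 249 ⊕ 113 ⊕ 110 = 230.
P'[2]: 252 ⊕ 119 ⊕ 66 = 201.
P'[3]: 184 ⊕ 50 ⊕ 133 = 15.
P'[4]: 156 ⊕ 17 ⊕ 135 = 10.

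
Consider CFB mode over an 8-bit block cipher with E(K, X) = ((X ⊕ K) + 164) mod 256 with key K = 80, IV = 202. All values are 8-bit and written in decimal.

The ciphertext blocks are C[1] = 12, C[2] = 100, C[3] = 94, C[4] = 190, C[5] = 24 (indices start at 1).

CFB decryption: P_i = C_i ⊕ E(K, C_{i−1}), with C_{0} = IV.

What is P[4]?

P[4] = 12

P[4]: E(K, 94) = 178; 190 ⊕ 178 = 12.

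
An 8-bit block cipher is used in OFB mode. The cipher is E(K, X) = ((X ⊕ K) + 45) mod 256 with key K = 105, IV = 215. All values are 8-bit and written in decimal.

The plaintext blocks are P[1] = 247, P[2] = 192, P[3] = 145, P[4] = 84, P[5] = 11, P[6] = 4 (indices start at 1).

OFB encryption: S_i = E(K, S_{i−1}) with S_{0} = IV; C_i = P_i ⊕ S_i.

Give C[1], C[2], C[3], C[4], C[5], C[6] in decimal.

C[1] = 28, C[2] = 111, C[3] = 98, C[4] = 147, C[5] = 208, C[6] = 219

C[1]: S = E(K, 215) = 235; 247 ⊕ 235 = 28.
C[2]: S = E(K, 235) = 175; 192 ⊕ 175 = 111.
C[3]: S = E(K, 175) = 243; 145 ⊕ 243 = 98.
C[4]: S = E(K, 243) = 199; 84 ⊕ 199 = 147.
C[5]: S = E(K, 199) = 219; 11 ⊕ 219 = 208.
C[6]: S = E(K, 219) = 223; 4 ⊕ 223 = 219.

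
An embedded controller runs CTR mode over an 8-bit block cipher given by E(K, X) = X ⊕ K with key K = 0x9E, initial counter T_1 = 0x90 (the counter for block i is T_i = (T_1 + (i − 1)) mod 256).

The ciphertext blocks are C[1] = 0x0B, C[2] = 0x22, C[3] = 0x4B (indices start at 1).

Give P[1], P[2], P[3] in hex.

CTR decryption: S_i = E(K, T_i) where T_i is the counter for block i; P_i = C_i ⊕ S_i.
P[1]: T = 0x90, S = E(K, T) = 0x0E; 0x0B ⊕ 0x0E = 0x05.
P[2]: T = 0x91, S = E(K, T) = 0x0F; 0x22 ⊕ 0x0F = 0x2D.
P[3]: T = 0x92, S = E(K, T) = 0x0C; 0x4B ⊕ 0x0C = 0x47.

P[1] = 0x05, P[2] = 0x2D, P[3] = 0x47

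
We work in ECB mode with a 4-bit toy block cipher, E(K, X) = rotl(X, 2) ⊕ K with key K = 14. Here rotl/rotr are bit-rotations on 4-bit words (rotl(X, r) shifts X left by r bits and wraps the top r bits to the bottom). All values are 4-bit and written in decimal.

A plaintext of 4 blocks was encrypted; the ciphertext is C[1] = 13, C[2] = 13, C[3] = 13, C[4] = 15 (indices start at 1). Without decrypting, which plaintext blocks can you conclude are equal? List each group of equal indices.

P[1] = P[2] = P[3]

ECB encrypts each block independently with the same key, so equal ciphertext blocks imply equal plaintext blocks.
C[1] = C[2] = C[3] = 13, so P[1] = P[2] = P[3].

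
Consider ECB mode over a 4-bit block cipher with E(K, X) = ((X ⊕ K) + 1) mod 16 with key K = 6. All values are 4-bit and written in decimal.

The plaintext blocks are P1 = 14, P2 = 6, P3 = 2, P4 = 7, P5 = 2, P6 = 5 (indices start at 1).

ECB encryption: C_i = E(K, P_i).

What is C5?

C5 = 5

C5: E(K, 2) = 5.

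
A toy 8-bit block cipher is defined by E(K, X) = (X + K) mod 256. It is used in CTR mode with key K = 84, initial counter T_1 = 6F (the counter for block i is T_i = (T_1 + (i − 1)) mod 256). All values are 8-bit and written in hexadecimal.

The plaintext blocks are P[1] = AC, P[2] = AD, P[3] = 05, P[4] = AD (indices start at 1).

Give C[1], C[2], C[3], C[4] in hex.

C[1] = 5F, C[2] = 59, C[3] = F0, C[4] = 5B

CTR encryption: S_i = E(K, T_i) where T_i is the counter for block i; C_i = P_i ⊕ S_i.
C[1]: T = 6F, S = E(K, T) = F3; AC ⊕ F3 = 5F.
C[2]: T = 70, S = E(K, T) = F4; AD ⊕ F4 = 59.
C[3]: T = 71, S = E(K, T) = F5; 05 ⊕ F5 = F0.
C[4]: T = 72, S = E(K, T) = F6; AD ⊕ F6 = 5B.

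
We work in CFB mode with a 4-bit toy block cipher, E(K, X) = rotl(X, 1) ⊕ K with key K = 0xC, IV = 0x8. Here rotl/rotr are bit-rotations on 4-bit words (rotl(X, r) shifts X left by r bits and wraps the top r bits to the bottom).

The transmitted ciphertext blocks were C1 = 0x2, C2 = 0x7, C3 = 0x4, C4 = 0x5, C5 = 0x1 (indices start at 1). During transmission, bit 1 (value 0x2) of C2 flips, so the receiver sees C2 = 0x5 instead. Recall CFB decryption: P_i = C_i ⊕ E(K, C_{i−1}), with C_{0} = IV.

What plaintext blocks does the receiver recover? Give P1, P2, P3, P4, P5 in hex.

Only C2 changed, to 0x5. In CFB, a change in C_i flips the same bit in P_i and garbles P_{i+1}. Decrypting the received ciphertext:
P1: E(K, 0x8) = 0xD; 0x2 ⊕ 0xD = 0xF.
P2: E(K, 0x2) = 0x8; 0x5 ⊕ 0x8 = 0xD.
P3: E(K, 0x5) = 0x6; 0x4 ⊕ 0x6 = 0x2.
P4: E(K, 0x4) = 0x4; 0x5 ⊕ 0x4 = 0x1.
P5: E(K, 0x5) = 0x6; 0x1 ⊕ 0x6 = 0x7.
Blocks that differ from the original plaintext: P2, P3.

P1 = 0xF, P2 = 0xD, P3 = 0x2, P4 = 0x1, P5 = 0x7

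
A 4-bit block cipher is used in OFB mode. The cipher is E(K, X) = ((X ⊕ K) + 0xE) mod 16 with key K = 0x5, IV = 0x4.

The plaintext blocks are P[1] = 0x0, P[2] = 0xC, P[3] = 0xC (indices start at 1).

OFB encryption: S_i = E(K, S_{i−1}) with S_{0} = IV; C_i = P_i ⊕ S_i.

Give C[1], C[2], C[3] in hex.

C[1]: S = E(K, 0x4) = 0xF; 0x0 ⊕ 0xF = 0xF.
C[2]: S = E(K, 0xF) = 0x8; 0xC ⊕ 0x8 = 0x4.
C[3]: S = E(K, 0x8) = 0xB; 0xC ⊕ 0xB = 0x7.

C[1] = 0xF, C[2] = 0x4, C[3] = 0x7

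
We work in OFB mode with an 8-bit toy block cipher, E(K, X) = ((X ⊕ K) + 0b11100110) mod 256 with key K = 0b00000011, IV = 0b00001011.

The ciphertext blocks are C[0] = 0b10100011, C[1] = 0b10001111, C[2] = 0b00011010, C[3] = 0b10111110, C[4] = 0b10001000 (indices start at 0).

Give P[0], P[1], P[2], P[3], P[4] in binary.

OFB decryption: S_i = E(K, S_{i−1}) with S_{−1} = IV; P_i = C_i ⊕ S_i.
P[0]: S = E(K, 0b00001011) = 0b11101110; 0b10100011 ⊕ 0b11101110 = 0b01001101.
P[1]: S = E(K, 0b11101110) = 0b11010011; 0b10001111 ⊕ 0b11010011 = 0b01011100.
P[2]: S = E(K, 0b11010011) = 0b10110110; 0b00011010 ⊕ 0b10110110 = 0b10101100.
P[3]: S = E(K, 0b10110110) = 0b10011011; 0b10111110 ⊕ 0b10011011 = 0b00100101.
P[4]: S = E(K, 0b10011011) = 0b01111110; 0b10001000 ⊕ 0b01111110 = 0b11110110.

P[0] = 0b01001101, P[1] = 0b01011100, P[2] = 0b10101100, P[3] = 0b00100101, P[4] = 0b11110110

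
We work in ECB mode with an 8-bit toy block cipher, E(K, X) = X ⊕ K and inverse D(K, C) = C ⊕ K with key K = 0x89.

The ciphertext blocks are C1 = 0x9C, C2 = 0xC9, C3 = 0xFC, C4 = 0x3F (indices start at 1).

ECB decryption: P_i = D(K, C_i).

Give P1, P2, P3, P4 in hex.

P1: D(K, 0x9C) = 0x15.
P2: D(K, 0xC9) = 0x40.
P3: D(K, 0xFC) = 0x75.
P4: D(K, 0x3F) = 0xB6.

P1 = 0x15, P2 = 0x40, P3 = 0x75, P4 = 0xB6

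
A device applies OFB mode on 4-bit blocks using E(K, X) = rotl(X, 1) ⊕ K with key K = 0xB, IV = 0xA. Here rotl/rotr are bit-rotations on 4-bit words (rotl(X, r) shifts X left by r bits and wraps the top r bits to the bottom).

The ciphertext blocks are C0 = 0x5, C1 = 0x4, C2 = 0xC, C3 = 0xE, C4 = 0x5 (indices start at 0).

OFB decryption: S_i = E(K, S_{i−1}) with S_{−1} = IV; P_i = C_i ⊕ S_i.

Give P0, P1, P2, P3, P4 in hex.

P0: S = E(K, 0xA) = 0xE; 0x5 ⊕ 0xE = 0xB.
P1: S = E(K, 0xE) = 0x6; 0x4 ⊕ 0x6 = 0x2.
P2: S = E(K, 0x6) = 0x7; 0xC ⊕ 0x7 = 0xB.
P3: S = E(K, 0x7) = 0x5; 0xE ⊕ 0x5 = 0xB.
P4: S = E(K, 0x5) = 0x1; 0x5 ⊕ 0x1 = 0x4.

P0 = 0xB, P1 = 0x2, P2 = 0xB, P3 = 0xB, P4 = 0x4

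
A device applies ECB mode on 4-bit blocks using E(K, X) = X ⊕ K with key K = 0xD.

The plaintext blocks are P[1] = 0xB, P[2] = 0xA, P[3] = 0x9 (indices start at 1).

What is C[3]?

ECB encryption: C_i = E(K, P_i).
C[3]: E(K, 0x9) = 0x4.

C[3] = 0x4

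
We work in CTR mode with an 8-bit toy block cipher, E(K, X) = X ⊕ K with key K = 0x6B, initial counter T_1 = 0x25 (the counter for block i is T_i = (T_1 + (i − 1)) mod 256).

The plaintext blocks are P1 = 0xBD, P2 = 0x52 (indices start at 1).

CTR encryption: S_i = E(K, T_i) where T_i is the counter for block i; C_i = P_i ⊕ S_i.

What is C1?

C1: T = 0x25, S = E(K, T) = 0x4E; 0xBD ⊕ 0x4E = 0xF3.

C1 = 0xF3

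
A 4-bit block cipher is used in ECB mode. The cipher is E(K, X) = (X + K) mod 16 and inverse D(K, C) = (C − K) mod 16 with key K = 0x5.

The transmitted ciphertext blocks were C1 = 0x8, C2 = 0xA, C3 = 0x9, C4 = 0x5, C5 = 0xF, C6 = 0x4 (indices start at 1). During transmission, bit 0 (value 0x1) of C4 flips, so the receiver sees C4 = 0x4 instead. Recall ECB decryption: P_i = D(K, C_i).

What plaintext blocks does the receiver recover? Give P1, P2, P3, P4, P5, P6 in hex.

P1 = 0x3, P2 = 0x5, P3 = 0x4, P4 = 0xF, P5 = 0xA, P6 = 0xF

Only C4 changed, to 0x4. In ECB, a change in C_i affects only P_i. Decrypting the received ciphertext:
P1: D(K, 0x8) = 0x3.
P2: D(K, 0xA) = 0x5.
P3: D(K, 0x9) = 0x4.
P4: D(K, 0x4) = 0xF.
P5: D(K, 0xF) = 0xA.
P6: D(K, 0x4) = 0xF.
Blocks that differ from the original plaintext: P4.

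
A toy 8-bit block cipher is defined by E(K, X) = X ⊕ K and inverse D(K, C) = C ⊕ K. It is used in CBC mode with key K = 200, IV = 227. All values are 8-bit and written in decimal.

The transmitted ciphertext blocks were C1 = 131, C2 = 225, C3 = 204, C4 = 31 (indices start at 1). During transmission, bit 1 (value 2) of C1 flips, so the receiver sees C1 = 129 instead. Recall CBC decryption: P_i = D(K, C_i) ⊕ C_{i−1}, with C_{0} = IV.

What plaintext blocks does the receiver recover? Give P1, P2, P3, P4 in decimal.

Only C1 changed, to 129. In CBC, a change in C_i garbles P_i and flips the same bit in P_{i+1}. Decrypting the received ciphertext:
P1: D(K, 129) = 73; 73 ⊕ 227 = 170.
P2: D(K, 225) = 41; 41 ⊕ 129 = 168.
P3: D(K, 204) = 4; 4 ⊕ 225 = 229.
P4: D(K, 31) = 215; 215 ⊕ 204 = 27.
Blocks that differ from the original plaintext: P1, P2.

P1 = 170, P2 = 168, P3 = 229, P4 = 27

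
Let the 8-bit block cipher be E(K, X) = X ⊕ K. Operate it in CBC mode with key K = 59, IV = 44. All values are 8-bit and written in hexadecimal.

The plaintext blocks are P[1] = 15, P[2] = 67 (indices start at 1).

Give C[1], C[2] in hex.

C[1] = 08, C[2] = 36

CBC encryption: C_i = E(K, P_i ⊕ C_{i−1}), with C_{0} = IV.
C[1]: P[1] ⊕ 44 = 51; E(K, 51) = 08.
C[2]: P[2] ⊕ 08 = 6F; E(K, 6F) = 36.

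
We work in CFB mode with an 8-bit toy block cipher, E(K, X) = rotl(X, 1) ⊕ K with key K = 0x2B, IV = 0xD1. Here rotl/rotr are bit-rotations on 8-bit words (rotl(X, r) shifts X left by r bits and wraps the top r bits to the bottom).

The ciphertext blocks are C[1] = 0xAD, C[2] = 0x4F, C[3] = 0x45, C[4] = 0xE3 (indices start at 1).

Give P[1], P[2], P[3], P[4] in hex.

P[1] = 0x25, P[2] = 0x3F, P[3] = 0xF0, P[4] = 0x42

CFB decryption: P_i = C_i ⊕ E(K, C_{i−1}), with C_{0} = IV.
P[1]: E(K, 0xD1) = 0x88; 0xAD ⊕ 0x88 = 0x25.
P[2]: E(K, 0xAD) = 0x70; 0x4F ⊕ 0x70 = 0x3F.
P[3]: E(K, 0x4F) = 0xB5; 0x45 ⊕ 0xB5 = 0xF0.
P[4]: E(K, 0x45) = 0xA1; 0xE3 ⊕ 0xA1 = 0x42.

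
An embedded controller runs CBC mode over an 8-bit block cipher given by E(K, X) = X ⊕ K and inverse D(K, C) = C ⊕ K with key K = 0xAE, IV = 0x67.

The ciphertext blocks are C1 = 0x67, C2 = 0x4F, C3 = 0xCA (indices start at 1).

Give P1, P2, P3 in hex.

P1 = 0xAE, P2 = 0x86, P3 = 0x2B

CBC decryption: P_i = D(K, C_i) ⊕ C_{i−1}, with C_{0} = IV.
P1: D(K, 0x67) = 0xC9; 0xC9 ⊕ 0x67 = 0xAE.
P2: D(K, 0x4F) = 0xE1; 0xE1 ⊕ 0x67 = 0x86.
P3: D(K, 0xCA) = 0x64; 0x64 ⊕ 0x4F = 0x2B.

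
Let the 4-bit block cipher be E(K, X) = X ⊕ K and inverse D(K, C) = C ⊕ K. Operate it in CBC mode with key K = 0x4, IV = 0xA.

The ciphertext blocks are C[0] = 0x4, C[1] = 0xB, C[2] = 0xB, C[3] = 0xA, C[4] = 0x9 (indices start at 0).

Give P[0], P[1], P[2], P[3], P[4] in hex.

CBC decryption: P_i = D(K, C_i) ⊕ C_{i−1}, with C_{−1} = IV.
P[0]: D(K, 0x4) = 0x0; 0x0 ⊕ 0xA = 0xA.
P[1]: D(K, 0xB) = 0xF; 0xF ⊕ 0x4 = 0xB.
P[2]: D(K, 0xB) = 0xF; 0xF ⊕ 0xB = 0x4.
P[3]: D(K, 0xA) = 0xE; 0xE ⊕ 0xB = 0x5.
P[4]: D(K, 0x9) = 0xD; 0xD ⊕ 0xA = 0x7.

P[0] = 0xA, P[1] = 0xB, P[2] = 0x4, P[3] = 0x5, P[4] = 0x7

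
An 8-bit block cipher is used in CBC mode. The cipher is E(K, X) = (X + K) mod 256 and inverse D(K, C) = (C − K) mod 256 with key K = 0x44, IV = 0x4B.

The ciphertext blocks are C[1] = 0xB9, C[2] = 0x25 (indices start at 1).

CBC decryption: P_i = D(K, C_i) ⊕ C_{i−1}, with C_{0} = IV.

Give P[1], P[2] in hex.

P[1]: D(K, 0xB9) = 0x75; 0x75 ⊕ 0x4B = 0x3E.
P[2]: D(K, 0x25) = 0xE1; 0xE1 ⊕ 0xB9 = 0x58.

P[1] = 0x3E, P[2] = 0x58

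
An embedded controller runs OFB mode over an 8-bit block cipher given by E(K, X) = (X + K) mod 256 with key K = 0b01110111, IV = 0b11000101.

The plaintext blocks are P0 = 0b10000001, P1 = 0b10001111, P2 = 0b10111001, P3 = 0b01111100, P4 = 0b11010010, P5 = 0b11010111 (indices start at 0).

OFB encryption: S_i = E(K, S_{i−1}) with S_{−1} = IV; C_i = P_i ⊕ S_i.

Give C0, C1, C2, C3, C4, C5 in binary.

C0: S = E(K, 0b11000101) = 0b00111100; 0b10000001 ⊕ 0b00111100 = 0b10111101.
C1: S = E(K, 0b00111100) = 0b10110011; 0b10001111 ⊕ 0b10110011 = 0b00111100.
C2: S = E(K, 0b10110011) = 0b00101010; 0b10111001 ⊕ 0b00101010 = 0b10010011.
C3: S = E(K, 0b00101010) = 0b10100001; 0b01111100 ⊕ 0b10100001 = 0b11011101.
C4: S = E(K, 0b10100001) = 0b00011000; 0b11010010 ⊕ 0b00011000 = 0b11001010.
C5: S = E(K, 0b00011000) = 0b10001111; 0b11010111 ⊕ 0b10001111 = 0b01011000.

C0 = 0b10111101, C1 = 0b00111100, C2 = 0b10010011, C3 = 0b11011101, C4 = 0b11001010, C5 = 0b01011000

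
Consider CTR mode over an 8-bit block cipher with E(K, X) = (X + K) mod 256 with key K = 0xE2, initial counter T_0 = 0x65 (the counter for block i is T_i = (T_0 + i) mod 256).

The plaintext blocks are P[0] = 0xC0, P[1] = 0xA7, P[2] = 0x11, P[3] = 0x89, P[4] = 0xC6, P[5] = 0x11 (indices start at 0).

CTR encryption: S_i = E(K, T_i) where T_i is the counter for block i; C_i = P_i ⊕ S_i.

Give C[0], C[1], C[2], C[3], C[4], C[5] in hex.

C[0] = 0x87, C[1] = 0xEF, C[2] = 0x58, C[3] = 0xC3, C[4] = 0x8D, C[5] = 0x5D

C[0]: T = 0x65, S = E(K, T) = 0x47; 0xC0 ⊕ 0x47 = 0x87.
C[1]: T = 0x66, S = E(K, T) = 0x48; 0xA7 ⊕ 0x48 = 0xEF.
C[2]: T = 0x67, S = E(K, T) = 0x49; 0x11 ⊕ 0x49 = 0x58.
C[3]: T = 0x68, S = E(K, T) = 0x4A; 0x89 ⊕ 0x4A = 0xC3.
C[4]: T = 0x69, S = E(K, T) = 0x4B; 0xC6 ⊕ 0x4B = 0x8D.
C[5]: T = 0x6A, S = E(K, T) = 0x4C; 0x11 ⊕ 0x4C = 0x5D.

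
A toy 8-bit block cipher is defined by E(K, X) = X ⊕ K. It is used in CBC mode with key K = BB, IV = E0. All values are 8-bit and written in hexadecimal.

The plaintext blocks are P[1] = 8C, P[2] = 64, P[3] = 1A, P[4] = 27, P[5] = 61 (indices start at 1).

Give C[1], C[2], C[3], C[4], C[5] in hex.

CBC encryption: C_i = E(K, P_i ⊕ C_{i−1}), with C_{0} = IV.
C[1]: P[1] ⊕ E0 = 6C; E(K, 6C) = D7.
C[2]: P[2] ⊕ D7 = B3; E(K, B3) = 08.
C[3]: P[3] ⊕ 08 = 12; E(K, 12) = A9.
C[4]: P[4] ⊕ A9 = 8E; E(K, 8E) = 35.
C[5]: P[5] ⊕ 35 = 54; E(K, 54) = EF.

C[1] = D7, C[2] = 08, C[3] = A9, C[4] = 35, C[5] = EF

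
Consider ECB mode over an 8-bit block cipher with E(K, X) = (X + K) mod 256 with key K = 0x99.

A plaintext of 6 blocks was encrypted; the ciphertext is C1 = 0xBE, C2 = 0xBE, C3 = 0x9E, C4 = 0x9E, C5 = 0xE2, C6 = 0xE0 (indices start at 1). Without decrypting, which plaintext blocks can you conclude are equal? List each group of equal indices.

P1 = P2; P3 = P4

ECB encrypts each block independently with the same key, so equal ciphertext blocks imply equal plaintext blocks.
C1 = C2 = 0xBE, so P1 = P2.
C3 = C4 = 0x9E, so P3 = P4.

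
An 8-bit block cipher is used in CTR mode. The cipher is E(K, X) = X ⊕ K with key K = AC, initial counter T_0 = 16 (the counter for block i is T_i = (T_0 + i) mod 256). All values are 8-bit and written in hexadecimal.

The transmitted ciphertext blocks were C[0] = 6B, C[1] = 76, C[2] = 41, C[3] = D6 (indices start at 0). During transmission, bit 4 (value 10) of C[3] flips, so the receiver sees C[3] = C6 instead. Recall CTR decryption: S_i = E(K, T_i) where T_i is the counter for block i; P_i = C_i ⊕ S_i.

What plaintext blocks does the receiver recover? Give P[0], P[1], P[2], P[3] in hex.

Only C[3] changed, to C6. In CTR, a change in C_i flips the same bit in P_i only; the keystream is unaffected. Decrypting the received ciphertext:
P[0]: T = 16, S = E(K, T) = BA; 6B ⊕ BA = D1.
P[1]: T = 17, S = E(K, T) = BB; 76 ⊕ BB = CD.
P[2]: T = 18, S = E(K, T) = B4; 41 ⊕ B4 = F5.
P[3]: T = 19, S = E(K, T) = B5; C6 ⊕ B5 = 73.
Blocks that differ from the original plaintext: P[3].

P[0] = D1, P[1] = CD, P[2] = F5, P[3] = 73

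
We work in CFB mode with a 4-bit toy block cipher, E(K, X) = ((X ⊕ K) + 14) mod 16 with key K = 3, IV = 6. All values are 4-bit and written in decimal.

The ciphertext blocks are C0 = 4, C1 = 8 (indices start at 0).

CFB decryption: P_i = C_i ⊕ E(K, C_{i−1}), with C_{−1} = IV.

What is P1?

P1: E(K, 4) = 5; 8 ⊕ 5 = 13.

P1 = 13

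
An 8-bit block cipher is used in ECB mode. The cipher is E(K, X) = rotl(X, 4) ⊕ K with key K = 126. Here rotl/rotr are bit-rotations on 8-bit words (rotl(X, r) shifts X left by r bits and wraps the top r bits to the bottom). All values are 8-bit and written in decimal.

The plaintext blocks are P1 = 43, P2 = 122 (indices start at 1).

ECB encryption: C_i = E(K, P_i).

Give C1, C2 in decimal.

C1: E(K, 43) = 204.
C2: E(K, 122) = 217.

C1 = 204, C2 = 217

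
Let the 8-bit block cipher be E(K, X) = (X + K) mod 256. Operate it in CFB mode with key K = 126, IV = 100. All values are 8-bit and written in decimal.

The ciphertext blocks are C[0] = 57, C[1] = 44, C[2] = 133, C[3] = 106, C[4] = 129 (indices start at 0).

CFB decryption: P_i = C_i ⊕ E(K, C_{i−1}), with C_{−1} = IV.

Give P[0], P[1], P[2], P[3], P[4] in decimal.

P[0] = 219, P[1] = 155, P[2] = 47, P[3] = 105, P[4] = 105

P[0]: E(K, 100) = 226; 57 ⊕ 226 = 219.
P[1]: E(K, 57) = 183; 44 ⊕ 183 = 155.
P[2]: E(K, 44) = 170; 133 ⊕ 170 = 47.
P[3]: E(K, 133) = 3; 106 ⊕ 3 = 105.
P[4]: E(K, 106) = 232; 129 ⊕ 232 = 105.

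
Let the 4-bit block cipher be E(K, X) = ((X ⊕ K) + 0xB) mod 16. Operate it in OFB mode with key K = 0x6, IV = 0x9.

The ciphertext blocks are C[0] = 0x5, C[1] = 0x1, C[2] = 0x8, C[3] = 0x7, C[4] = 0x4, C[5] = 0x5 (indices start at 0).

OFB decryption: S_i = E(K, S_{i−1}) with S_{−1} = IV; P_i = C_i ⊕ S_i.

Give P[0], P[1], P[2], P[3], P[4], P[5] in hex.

P[0] = 0xF, P[1] = 0x6, P[2] = 0x4, P[3] = 0x2, P[4] = 0xA, P[5] = 0x6

P[0]: S = E(K, 0x9) = 0xA; 0x5 ⊕ 0xA = 0xF.
P[1]: S = E(K, 0xA) = 0x7; 0x1 ⊕ 0x7 = 0x6.
P[2]: S = E(K, 0x7) = 0xC; 0x8 ⊕ 0xC = 0x4.
P[3]: S = E(K, 0xC) = 0x5; 0x7 ⊕ 0x5 = 0x2.
P[4]: S = E(K, 0x5) = 0xE; 0x4 ⊕ 0xE = 0xA.
P[5]: S = E(K, 0xE) = 0x3; 0x5 ⊕ 0x3 = 0x6.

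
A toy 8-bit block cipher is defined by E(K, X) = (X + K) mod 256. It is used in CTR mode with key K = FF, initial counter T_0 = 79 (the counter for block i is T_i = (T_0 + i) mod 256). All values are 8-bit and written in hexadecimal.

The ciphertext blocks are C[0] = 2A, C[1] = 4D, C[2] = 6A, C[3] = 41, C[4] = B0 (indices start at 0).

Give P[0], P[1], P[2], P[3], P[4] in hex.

P[0] = 52, P[1] = 34, P[2] = 10, P[3] = 3A, P[4] = CC

CTR decryption: S_i = E(K, T_i) where T_i is the counter for block i; P_i = C_i ⊕ S_i.
P[0]: T = 79, S = E(K, T) = 78; 2A ⊕ 78 = 52.
P[1]: T = 7A, S = E(K, T) = 79; 4D ⊕ 79 = 34.
P[2]: T = 7B, S = E(K, T) = 7A; 6A ⊕ 7A = 10.
P[3]: T = 7C, S = E(K, T) = 7B; 41 ⊕ 7B = 3A.
P[4]: T = 7D, S = E(K, T) = 7C; B0 ⊕ 7C = CC.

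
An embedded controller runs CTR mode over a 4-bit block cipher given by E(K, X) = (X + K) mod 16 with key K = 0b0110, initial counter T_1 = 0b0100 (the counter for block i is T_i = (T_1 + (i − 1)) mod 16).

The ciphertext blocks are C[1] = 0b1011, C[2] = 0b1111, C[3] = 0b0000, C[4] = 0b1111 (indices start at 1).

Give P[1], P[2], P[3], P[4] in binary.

CTR decryption: S_i = E(K, T_i) where T_i is the counter for block i; P_i = C_i ⊕ S_i.
P[1]: T = 0b0100, S = E(K, T) = 0b1010; 0b1011 ⊕ 0b1010 = 0b0001.
P[2]: T = 0b0101, S = E(K, T) = 0b1011; 0b1111 ⊕ 0b1011 = 0b0100.
P[3]: T = 0b0110, S = E(K, T) = 0b1100; 0b0000 ⊕ 0b1100 = 0b1100.
P[4]: T = 0b0111, S = E(K, T) = 0b1101; 0b1111 ⊕ 0b1101 = 0b0010.

P[1] = 0b0001, P[2] = 0b0100, P[3] = 0b1100, P[4] = 0b0010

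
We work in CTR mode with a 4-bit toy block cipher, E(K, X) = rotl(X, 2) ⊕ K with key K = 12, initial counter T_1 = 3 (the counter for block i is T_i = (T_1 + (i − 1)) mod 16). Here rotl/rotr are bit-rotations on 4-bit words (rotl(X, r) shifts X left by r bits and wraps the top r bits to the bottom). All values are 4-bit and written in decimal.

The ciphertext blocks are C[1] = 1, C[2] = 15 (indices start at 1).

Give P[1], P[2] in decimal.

P[1] = 1, P[2] = 2

CTR decryption: S_i = E(K, T_i) where T_i is the counter for block i; P_i = C_i ⊕ S_i.
P[1]: T = 3, S = E(K, T) = 0; 1 ⊕ 0 = 1.
P[2]: T = 4, S = E(K, T) = 13; 15 ⊕ 13 = 2.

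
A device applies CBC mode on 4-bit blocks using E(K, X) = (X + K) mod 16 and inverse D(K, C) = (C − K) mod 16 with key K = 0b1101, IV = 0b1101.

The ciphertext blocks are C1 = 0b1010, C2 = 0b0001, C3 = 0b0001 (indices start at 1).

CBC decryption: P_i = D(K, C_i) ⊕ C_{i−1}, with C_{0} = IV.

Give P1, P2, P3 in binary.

P1: D(K, 0b1010) = 0b1101; 0b1101 ⊕ 0b1101 = 0b0000.
P2: D(K, 0b0001) = 0b0100; 0b0100 ⊕ 0b1010 = 0b1110.
P3: D(K, 0b0001) = 0b0100; 0b0100 ⊕ 0b0001 = 0b0101.

P1 = 0b0000, P2 = 0b1110, P3 = 0b0101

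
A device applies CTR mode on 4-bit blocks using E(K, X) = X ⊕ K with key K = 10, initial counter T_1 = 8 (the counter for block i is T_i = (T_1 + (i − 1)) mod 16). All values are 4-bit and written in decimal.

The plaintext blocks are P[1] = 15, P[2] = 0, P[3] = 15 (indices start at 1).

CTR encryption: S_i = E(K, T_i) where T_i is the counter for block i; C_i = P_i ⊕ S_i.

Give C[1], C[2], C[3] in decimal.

C[1] = 13, C[2] = 3, C[3] = 15

C[1]: T = 8, S = E(K, T) = 2; 15 ⊕ 2 = 13.
C[2]: T = 9, S = E(K, T) = 3; 0 ⊕ 3 = 3.
C[3]: T = 10, S = E(K, T) = 0; 15 ⊕ 0 = 15.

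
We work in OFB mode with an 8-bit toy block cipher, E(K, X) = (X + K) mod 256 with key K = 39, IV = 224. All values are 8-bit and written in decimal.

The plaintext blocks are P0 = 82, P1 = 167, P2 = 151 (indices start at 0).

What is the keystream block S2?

85

OFB encryption: S_i = E(K, S_{i−1}) with S_{−1} = IV; C_i = P_i ⊕ S_i.
C0: S = E(K, 224) = 7; 82 ⊕ 7 = 85.
C1: S = E(K, 7) = 46; 167 ⊕ 46 = 137.
C2: S = E(K, 46) = 85; 151 ⊕ 85 = 194.
So S2 = 85.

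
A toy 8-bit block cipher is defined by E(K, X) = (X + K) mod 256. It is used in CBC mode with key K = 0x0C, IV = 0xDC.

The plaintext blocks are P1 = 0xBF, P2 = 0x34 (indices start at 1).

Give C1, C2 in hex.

C1 = 0x6F, C2 = 0x67

CBC encryption: C_i = E(K, P_i ⊕ C_{i−1}), with C_{0} = IV.
C1: P1 ⊕ 0xDC = 0x63; E(K, 0x63) = 0x6F.
C2: P2 ⊕ 0x6F = 0x5B; E(K, 0x5B) = 0x67.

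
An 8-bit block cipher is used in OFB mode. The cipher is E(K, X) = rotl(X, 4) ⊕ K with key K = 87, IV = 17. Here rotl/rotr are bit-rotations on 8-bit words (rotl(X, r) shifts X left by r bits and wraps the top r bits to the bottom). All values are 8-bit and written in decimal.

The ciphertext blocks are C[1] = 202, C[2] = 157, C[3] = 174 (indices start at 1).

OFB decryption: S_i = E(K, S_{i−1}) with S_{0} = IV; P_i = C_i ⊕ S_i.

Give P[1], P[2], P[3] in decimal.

P[1]: S = E(K, 17) = 70; 202 ⊕ 70 = 140.
P[2]: S = E(K, 70) = 51; 157 ⊕ 51 = 174.
P[3]: S = E(K, 51) = 100; 174 ⊕ 100 = 202.

P[1] = 140, P[2] = 174, P[3] = 202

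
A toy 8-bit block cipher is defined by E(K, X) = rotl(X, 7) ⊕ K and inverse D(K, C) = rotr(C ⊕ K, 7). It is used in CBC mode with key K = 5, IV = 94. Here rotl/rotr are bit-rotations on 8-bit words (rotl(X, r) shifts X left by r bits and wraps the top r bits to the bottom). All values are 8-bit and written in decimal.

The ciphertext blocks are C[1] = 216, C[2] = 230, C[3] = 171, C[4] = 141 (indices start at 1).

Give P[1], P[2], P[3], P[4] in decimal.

P[1] = 229, P[2] = 31, P[3] = 187, P[4] = 186

CBC decryption: P_i = D(K, C_i) ⊕ C_{i−1}, with C_{0} = IV.
P[1]: D(K, 216) = 187; 187 ⊕ 94 = 229.
P[2]: D(K, 230) = 199; 199 ⊕ 216 = 31.
P[3]: D(K, 171) = 93; 93 ⊕ 230 = 187.
P[4]: D(K, 141) = 17; 17 ⊕ 171 = 186.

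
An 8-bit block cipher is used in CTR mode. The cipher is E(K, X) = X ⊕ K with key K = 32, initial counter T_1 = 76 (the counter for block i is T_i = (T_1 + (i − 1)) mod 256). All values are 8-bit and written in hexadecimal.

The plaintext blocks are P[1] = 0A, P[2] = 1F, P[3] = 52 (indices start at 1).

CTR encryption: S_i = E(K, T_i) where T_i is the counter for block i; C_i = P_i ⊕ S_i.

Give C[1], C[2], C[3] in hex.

C[1] = 4E, C[2] = 5A, C[3] = 18

C[1]: T = 76, S = E(K, T) = 44; 0A ⊕ 44 = 4E.
C[2]: T = 77, S = E(K, T) = 45; 1F ⊕ 45 = 5A.
C[3]: T = 78, S = E(K, T) = 4A; 52 ⊕ 4A = 18.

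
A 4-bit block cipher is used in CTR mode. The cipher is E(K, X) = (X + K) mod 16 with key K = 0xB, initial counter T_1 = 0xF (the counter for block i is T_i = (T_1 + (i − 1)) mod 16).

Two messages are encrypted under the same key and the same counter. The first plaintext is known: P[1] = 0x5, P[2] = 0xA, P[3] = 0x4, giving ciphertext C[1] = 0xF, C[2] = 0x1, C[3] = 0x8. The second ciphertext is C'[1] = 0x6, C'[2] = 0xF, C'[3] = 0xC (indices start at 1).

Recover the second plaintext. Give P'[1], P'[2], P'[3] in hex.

P'[1] = 0xC, P'[2] = 0x4, P'[3] = 0x0

In CTR with a reused counter, both messages share the same keystream S_i, so C_i ⊕ C'_i = P_i ⊕ P'_i and thus P'_i = P_i ⊕ C_i ⊕ C'_i.
P'[1]: 0x5 ⊕ 0xF ⊕ 0x6 = 0xC.
P'[2]: 0xA ⊕ 0x1 ⊕ 0xF = 0x4.
P'[3]: 0x4 ⊕ 0x8 ⊕ 0xC = 0x0.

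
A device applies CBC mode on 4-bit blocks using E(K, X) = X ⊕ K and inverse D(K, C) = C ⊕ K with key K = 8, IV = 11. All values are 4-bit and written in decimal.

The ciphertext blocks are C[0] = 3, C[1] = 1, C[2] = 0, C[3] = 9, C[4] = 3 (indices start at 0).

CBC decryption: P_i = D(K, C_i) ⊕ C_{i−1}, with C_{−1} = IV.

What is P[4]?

P[4] = 2

P[4]: D(K, 3) = 11; 11 ⊕ 9 = 2.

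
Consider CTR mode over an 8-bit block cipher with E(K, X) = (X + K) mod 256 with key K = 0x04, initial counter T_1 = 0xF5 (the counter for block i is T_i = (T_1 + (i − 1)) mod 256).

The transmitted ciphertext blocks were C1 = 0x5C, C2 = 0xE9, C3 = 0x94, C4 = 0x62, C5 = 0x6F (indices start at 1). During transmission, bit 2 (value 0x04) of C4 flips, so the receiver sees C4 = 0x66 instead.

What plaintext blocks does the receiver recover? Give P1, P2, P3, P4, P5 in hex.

P1 = 0xA5, P2 = 0x13, P3 = 0x6F, P4 = 0x9A, P5 = 0x92

CTR decryption: S_i = E(K, T_i) where T_i is the counter for block i; P_i = C_i ⊕ S_i.
Only C4 changed, to 0x66. In CTR, a change in C_i flips the same bit in P_i only; the keystream is unaffected. Decrypting the received ciphertext:
P1: T = 0xF5, S = E(K, T) = 0xF9; 0x5C ⊕ 0xF9 = 0xA5.
P2: T = 0xF6, S = E(K, T) = 0xFA; 0xE9 ⊕ 0xFA = 0x13.
P3: T = 0xF7, S = E(K, T) = 0xFB; 0x94 ⊕ 0xFB = 0x6F.
P4: T = 0xF8, S = E(K, T) = 0xFC; 0x66 ⊕ 0xFC = 0x9A.
P5: T = 0xF9, S = E(K, T) = 0xFD; 0x6F ⊕ 0xFD = 0x92.
Blocks that differ from the original plaintext: P4.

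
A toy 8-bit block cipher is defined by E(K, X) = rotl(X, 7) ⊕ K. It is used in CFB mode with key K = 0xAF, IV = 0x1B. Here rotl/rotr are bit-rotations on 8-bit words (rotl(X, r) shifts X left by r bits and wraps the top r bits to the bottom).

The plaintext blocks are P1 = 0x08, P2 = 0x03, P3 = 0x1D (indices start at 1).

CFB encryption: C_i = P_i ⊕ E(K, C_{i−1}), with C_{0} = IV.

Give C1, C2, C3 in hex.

C1 = 0x2A, C2 = 0xB9, C3 = 0x6E

C1: E(K, 0x1B) = 0x22; 0x08 ⊕ 0x22 = 0x2A.
C2: E(K, 0x2A) = 0xBA; 0x03 ⊕ 0xBA = 0xB9.
C3: E(K, 0xB9) = 0x73; 0x1D ⊕ 0x73 = 0x6E.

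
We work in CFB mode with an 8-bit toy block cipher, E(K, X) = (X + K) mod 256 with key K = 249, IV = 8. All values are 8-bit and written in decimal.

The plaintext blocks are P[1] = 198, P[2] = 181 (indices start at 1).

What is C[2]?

CFB encryption: C_i = P_i ⊕ E(K, C_{i−1}), with C_{0} = IV.
C[1]: E(K, 8) = 1; 198 ⊕ 1 = 199.
C[2]: E(K, 199) = 192; 181 ⊕ 192 = 117.

C[2] = 117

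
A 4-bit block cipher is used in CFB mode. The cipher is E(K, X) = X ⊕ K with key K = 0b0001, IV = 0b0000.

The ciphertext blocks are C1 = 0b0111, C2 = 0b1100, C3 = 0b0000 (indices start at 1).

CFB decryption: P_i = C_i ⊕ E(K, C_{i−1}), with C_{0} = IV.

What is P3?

P3 = 0b1101

P3: E(K, 0b1100) = 0b1101; 0b0000 ⊕ 0b1101 = 0b1101.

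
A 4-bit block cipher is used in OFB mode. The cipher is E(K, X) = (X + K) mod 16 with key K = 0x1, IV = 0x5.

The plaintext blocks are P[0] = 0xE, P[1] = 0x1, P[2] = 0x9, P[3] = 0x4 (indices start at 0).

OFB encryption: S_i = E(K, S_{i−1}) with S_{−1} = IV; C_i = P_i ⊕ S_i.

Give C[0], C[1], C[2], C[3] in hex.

C[0] = 0x8, C[1] = 0x6, C[2] = 0x1, C[3] = 0xD

C[0]: S = E(K, 0x5) = 0x6; 0xE ⊕ 0x6 = 0x8.
C[1]: S = E(K, 0x6) = 0x7; 0x1 ⊕ 0x7 = 0x6.
C[2]: S = E(K, 0x7) = 0x8; 0x9 ⊕ 0x8 = 0x1.
C[3]: S = E(K, 0x8) = 0x9; 0x4 ⊕ 0x9 = 0xD.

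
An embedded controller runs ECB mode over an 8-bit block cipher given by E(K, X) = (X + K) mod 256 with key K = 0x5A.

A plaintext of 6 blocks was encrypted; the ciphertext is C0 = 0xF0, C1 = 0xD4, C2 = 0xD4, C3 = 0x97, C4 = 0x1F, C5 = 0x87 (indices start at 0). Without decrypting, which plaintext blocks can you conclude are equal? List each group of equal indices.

P1 = P2

ECB encrypts each block independently with the same key, so equal ciphertext blocks imply equal plaintext blocks.
C1 = C2 = 0xD4, so P1 = P2.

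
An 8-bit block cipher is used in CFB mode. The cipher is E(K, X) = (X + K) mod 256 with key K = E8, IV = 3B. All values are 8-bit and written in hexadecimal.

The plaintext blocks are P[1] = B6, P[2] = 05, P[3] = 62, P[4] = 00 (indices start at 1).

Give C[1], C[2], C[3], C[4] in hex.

CFB encryption: C_i = P_i ⊕ E(K, C_{i−1}), with C_{0} = IV.
C[1]: E(K, 3B) = 23; B6 ⊕ 23 = 95.
C[2]: E(K, 95) = 7D; 05 ⊕ 7D = 78.
C[3]: E(K, 78) = 60; 62 ⊕ 60 = 02.
C[4]: E(K, 02) = EA; 00 ⊕ EA = EA.

C[1] = 95, C[2] = 78, C[3] = 02, C[4] = EA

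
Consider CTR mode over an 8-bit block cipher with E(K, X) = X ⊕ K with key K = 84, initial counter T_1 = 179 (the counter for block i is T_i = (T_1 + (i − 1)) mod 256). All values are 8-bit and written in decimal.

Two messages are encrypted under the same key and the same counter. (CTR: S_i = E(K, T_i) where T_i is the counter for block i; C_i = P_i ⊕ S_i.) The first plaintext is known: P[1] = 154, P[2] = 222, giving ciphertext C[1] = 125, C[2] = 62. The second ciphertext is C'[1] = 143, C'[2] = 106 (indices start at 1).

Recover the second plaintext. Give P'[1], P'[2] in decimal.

In CTR with a reused counter, both messages share the same keystream S_i, so C_i ⊕ C'_i = P_i ⊕ P'_i and thus P'_i = P_i ⊕ C_i ⊕ C'_i.
P'[1]: 154 ⊕ 125 ⊕ 143 = 104.
P'[2]: 222 ⊕ 62 ⊕ 106 = 138.

P'[1] = 104, P'[2] = 138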